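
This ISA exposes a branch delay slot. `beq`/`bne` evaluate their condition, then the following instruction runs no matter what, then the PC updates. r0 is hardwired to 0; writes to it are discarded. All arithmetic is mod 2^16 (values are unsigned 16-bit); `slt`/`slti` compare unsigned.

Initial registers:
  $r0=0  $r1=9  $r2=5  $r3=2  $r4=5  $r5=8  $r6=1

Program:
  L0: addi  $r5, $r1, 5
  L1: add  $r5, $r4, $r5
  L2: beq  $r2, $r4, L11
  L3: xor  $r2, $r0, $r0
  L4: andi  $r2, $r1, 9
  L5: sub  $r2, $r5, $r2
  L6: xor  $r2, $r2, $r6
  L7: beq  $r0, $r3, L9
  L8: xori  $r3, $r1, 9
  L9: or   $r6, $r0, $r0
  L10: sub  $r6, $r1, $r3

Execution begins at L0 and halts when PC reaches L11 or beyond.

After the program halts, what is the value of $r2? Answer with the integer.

0

#0 addi  $r5, $r1, 5 ; 0/9/5/2/5/14/1
#1 add  $r5, $r4, $r5 ; 0/9/5/2/5/19/1
#2 beq  $r2, $r4, L11 ; 0/9/5/2/5/19/1 ; →target
#3 xor  $r2, $r0, $r0 ; 0/9/0/2/5/19/1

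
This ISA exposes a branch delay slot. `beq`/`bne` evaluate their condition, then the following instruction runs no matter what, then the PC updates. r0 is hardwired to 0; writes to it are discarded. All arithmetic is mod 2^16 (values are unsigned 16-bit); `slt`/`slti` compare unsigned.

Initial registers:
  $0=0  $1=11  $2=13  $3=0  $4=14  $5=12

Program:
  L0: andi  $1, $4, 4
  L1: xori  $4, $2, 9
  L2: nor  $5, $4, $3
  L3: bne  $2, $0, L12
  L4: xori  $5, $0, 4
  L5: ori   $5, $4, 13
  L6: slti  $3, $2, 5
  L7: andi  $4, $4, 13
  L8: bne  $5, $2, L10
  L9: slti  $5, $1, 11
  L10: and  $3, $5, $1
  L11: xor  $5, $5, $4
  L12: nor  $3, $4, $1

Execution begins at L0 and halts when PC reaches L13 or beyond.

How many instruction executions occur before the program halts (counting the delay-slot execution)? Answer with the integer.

#0 andi  $1, $4, 4 ; 0/4/13/0/14/12
#1 xori  $4, $2, 9 ; 0/4/13/0/4/12
#2 nor  $5, $4, $3 ; 0/4/13/0/4/65531
#3 bne  $2, $0, L12 ; 0/4/13/0/4/65531 ; →target
#4 xori  $5, $0, 4 ; 0/4/13/0/4/4
#12 nor  $3, $4, $1 ; 0/4/13/65531/4/4

6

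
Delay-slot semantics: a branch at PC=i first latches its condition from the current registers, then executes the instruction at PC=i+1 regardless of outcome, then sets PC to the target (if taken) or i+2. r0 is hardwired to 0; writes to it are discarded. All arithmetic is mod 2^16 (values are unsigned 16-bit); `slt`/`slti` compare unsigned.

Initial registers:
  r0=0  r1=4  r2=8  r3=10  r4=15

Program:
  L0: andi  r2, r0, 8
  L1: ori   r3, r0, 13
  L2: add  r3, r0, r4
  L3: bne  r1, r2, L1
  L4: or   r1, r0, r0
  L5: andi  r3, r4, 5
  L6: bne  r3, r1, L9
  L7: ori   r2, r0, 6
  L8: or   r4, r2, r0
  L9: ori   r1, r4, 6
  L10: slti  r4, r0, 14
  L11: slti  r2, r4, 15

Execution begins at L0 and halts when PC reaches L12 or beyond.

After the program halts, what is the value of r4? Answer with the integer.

#0 andi  r2, r0, 8 ; 0/4/0/10/15
#1 ori   r3, r0, 13 ; 0/4/0/13/15
#2 add  r3, r0, r4 ; 0/4/0/15/15
#3 bne  r1, r2, L1 ; 0/4/0/15/15 ; →target
#4 or   r1, r0, r0 ; 0/0/0/15/15
#1 ori   r3, r0, 13 ; 0/0/0/13/15
#2 add  r3, r0, r4 ; 0/0/0/15/15
#3 bne  r1, r2, L1 ; 0/0/0/15/15 ; →fallthru
#4 or   r1, r0, r0 ; 0/0/0/15/15
#5 andi  r3, r4, 5 ; 0/0/0/5/15
#6 bne  r3, r1, L9 ; 0/0/0/5/15 ; →target
#7 ori   r2, r0, 6 ; 0/0/6/5/15
#9 ori   r1, r4, 6 ; 0/15/6/5/15
#10 slti  r4, r0, 14 ; 0/15/6/5/1
#11 slti  r2, r4, 15 ; 0/15/1/5/1

1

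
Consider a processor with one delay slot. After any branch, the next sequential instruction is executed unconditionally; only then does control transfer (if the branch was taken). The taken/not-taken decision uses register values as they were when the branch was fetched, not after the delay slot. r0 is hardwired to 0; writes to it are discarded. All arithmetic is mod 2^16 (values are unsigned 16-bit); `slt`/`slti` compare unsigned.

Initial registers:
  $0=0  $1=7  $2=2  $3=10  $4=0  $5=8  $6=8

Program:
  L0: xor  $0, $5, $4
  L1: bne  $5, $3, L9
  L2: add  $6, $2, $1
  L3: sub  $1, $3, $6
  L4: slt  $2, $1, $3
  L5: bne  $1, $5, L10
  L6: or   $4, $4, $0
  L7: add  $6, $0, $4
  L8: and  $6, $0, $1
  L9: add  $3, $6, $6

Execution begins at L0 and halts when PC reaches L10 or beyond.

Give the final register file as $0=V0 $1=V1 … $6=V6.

$0=0 $1=7 $2=2 $3=18 $4=0 $5=8 $6=9

#0 xor  $0, $5, $4 ; 0/7/2/10/0/8/8
#1 bne  $5, $3, L9 ; 0/7/2/10/0/8/8 ; →target
#2 add  $6, $2, $1 ; 0/7/2/10/0/8/9
#9 add  $3, $6, $6 ; 0/7/2/18/0/8/9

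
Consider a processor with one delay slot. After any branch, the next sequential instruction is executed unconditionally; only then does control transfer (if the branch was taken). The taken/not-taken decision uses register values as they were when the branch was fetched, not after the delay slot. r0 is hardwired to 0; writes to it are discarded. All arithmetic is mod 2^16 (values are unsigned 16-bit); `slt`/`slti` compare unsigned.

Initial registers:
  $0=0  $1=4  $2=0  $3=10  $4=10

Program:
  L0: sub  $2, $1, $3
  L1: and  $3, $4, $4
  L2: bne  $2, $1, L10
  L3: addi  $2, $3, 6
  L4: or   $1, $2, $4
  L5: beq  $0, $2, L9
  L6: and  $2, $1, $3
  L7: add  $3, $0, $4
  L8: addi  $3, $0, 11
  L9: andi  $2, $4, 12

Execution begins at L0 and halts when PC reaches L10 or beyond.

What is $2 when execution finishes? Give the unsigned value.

16

[0] sub  $2, $1, $3  →  {$0:0, $1:4, $2:65530, $3:10, $4:10}
[1] and  $3, $4, $4  →  {$0:0, $1:4, $2:65530, $3:10, $4:10}
[2] bne  $2, $1, L10  →  {$0:0, $1:4, $2:65530, $3:10, $4:10}  ⟨branch taken⟩
[3] addi  $2, $3, 6  →  {$0:0, $1:4, $2:16, $3:10, $4:10}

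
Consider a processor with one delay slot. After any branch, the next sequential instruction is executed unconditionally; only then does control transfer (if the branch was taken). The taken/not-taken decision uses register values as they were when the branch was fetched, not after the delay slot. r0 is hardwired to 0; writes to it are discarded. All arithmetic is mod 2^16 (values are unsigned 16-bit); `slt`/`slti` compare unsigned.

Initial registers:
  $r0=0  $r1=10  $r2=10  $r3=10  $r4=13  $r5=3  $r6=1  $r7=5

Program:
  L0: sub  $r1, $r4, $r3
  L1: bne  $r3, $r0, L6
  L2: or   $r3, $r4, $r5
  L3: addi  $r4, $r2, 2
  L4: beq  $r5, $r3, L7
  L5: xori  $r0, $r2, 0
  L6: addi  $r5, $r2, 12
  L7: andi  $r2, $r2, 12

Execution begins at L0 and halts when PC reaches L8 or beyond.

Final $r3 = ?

  step pc=0: sub  $r1, $r4, $r3  regs=(0,3,10,10,13,3,1,5)
  step pc=1: bne  $r3, $r0, L6  cond=T  regs=(0,3,10,10,13,3,1,5)
  step pc=2: or   $r3, $r4, $r5  regs=(0,3,10,15,13,3,1,5)
  step pc=6: addi  $r5, $r2, 12  regs=(0,3,10,15,13,22,1,5)
  step pc=7: andi  $r2, $r2, 12  regs=(0,3,8,15,13,22,1,5)

15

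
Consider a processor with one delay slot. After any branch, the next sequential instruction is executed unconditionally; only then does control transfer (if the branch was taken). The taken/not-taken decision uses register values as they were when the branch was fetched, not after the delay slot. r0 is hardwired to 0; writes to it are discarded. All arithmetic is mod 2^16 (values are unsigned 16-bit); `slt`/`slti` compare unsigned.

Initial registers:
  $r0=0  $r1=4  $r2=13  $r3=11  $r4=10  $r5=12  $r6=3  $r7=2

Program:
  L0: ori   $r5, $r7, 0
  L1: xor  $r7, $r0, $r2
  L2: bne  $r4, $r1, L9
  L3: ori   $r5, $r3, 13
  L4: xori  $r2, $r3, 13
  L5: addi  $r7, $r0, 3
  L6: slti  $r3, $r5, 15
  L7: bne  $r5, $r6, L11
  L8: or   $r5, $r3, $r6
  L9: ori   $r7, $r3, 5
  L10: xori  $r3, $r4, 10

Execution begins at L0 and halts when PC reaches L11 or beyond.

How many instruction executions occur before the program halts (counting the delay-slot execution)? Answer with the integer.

6

[0] ori   $r5, $r7, 0  →  {$r0:0, $r1:4, $r2:13, $r3:11, $r4:10, $r5:2, $r6:3, $r7:2}
[1] xor  $r7, $r0, $r2  →  {$r0:0, $r1:4, $r2:13, $r3:11, $r4:10, $r5:2, $r6:3, $r7:13}
[2] bne  $r4, $r1, L9  →  {$r0:0, $r1:4, $r2:13, $r3:11, $r4:10, $r5:2, $r6:3, $r7:13}  ⟨branch taken⟩
[3] ori   $r5, $r3, 13  →  {$r0:0, $r1:4, $r2:13, $r3:11, $r4:10, $r5:15, $r6:3, $r7:13}
[9] ori   $r7, $r3, 5  →  {$r0:0, $r1:4, $r2:13, $r3:11, $r4:10, $r5:15, $r6:3, $r7:15}
[10] xori  $r3, $r4, 10  →  {$r0:0, $r1:4, $r2:13, $r3:0, $r4:10, $r5:15, $r6:3, $r7:15}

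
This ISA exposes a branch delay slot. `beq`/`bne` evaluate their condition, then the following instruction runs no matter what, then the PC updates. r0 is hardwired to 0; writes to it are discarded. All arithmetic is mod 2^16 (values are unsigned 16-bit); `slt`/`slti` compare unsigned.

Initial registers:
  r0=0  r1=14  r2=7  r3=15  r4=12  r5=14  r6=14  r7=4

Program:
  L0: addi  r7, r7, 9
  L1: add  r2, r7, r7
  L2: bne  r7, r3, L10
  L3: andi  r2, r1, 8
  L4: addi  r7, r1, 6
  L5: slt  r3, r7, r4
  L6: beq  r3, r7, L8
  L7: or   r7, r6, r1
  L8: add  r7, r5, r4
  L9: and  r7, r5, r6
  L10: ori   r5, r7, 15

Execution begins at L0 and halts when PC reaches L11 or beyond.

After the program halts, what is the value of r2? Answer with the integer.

8

[0] addi  r7, r7, 9  →  {r0:0, r1:14, r2:7, r3:15, r4:12, r5:14, r6:14, r7:13}
[1] add  r2, r7, r7  →  {r0:0, r1:14, r2:26, r3:15, r4:12, r5:14, r6:14, r7:13}
[2] bne  r7, r3, L10  →  {r0:0, r1:14, r2:26, r3:15, r4:12, r5:14, r6:14, r7:13}  ⟨branch taken⟩
[3] andi  r2, r1, 8  →  {r0:0, r1:14, r2:8, r3:15, r4:12, r5:14, r6:14, r7:13}
[10] ori   r5, r7, 15  →  {r0:0, r1:14, r2:8, r3:15, r4:12, r5:15, r6:14, r7:13}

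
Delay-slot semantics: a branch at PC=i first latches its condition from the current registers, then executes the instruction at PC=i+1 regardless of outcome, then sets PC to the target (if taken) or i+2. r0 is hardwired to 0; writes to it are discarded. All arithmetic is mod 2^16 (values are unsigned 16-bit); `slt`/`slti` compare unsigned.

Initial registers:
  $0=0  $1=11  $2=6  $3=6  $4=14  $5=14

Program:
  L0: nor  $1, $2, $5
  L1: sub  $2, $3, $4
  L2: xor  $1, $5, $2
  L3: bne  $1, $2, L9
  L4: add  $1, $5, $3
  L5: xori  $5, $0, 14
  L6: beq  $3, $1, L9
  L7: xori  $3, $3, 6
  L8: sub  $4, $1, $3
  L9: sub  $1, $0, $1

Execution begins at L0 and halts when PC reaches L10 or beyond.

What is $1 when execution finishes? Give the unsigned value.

65516

  step pc=0: nor  $1, $2, $5  regs=(0,65521,6,6,14,14)
  step pc=1: sub  $2, $3, $4  regs=(0,65521,65528,6,14,14)
  step pc=2: xor  $1, $5, $2  regs=(0,65526,65528,6,14,14)
  step pc=3: bne  $1, $2, L9  cond=T  regs=(0,65526,65528,6,14,14)
  step pc=4: add  $1, $5, $3  regs=(0,20,65528,6,14,14)
  step pc=9: sub  $1, $0, $1  regs=(0,65516,65528,6,14,14)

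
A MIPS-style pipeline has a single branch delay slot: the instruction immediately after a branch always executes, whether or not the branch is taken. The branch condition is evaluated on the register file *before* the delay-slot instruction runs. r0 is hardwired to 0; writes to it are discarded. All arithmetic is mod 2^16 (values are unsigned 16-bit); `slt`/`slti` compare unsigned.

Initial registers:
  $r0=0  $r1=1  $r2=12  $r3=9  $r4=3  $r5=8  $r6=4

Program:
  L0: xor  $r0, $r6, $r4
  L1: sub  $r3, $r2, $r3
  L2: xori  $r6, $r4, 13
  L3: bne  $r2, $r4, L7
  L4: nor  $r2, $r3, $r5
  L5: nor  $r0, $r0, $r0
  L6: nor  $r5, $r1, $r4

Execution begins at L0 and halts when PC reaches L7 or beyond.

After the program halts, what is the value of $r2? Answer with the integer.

65524

  step pc=0: xor  $r0, $r6, $r4  regs=(0,1,12,9,3,8,4)
  step pc=1: sub  $r3, $r2, $r3  regs=(0,1,12,3,3,8,4)
  step pc=2: xori  $r6, $r4, 13  regs=(0,1,12,3,3,8,14)
  step pc=3: bne  $r2, $r4, L7  cond=T  regs=(0,1,12,3,3,8,14)
  step pc=4: nor  $r2, $r3, $r5  regs=(0,1,65524,3,3,8,14)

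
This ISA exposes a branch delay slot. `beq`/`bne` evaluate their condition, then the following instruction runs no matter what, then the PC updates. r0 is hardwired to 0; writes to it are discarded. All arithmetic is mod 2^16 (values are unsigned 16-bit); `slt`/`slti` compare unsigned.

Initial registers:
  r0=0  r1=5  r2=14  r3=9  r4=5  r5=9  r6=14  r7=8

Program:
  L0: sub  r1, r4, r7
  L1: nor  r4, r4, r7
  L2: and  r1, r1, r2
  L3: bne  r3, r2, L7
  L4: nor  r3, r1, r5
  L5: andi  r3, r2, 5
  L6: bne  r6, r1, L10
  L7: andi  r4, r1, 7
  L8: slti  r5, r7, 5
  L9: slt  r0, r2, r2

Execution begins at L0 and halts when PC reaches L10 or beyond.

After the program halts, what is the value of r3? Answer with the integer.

  step pc=0: sub  r1, r4, r7  regs=(0,65533,14,9,5,9,14,8)
  step pc=1: nor  r4, r4, r7  regs=(0,65533,14,9,65522,9,14,8)
  step pc=2: and  r1, r1, r2  regs=(0,12,14,9,65522,9,14,8)
  step pc=3: bne  r3, r2, L7  cond=T  regs=(0,12,14,9,65522,9,14,8)
  step pc=4: nor  r3, r1, r5  regs=(0,12,14,65522,65522,9,14,8)
  step pc=7: andi  r4, r1, 7  regs=(0,12,14,65522,4,9,14,8)
  step pc=8: slti  r5, r7, 5  regs=(0,12,14,65522,4,0,14,8)
  step pc=9: slt  r0, r2, r2  regs=(0,12,14,65522,4,0,14,8)

65522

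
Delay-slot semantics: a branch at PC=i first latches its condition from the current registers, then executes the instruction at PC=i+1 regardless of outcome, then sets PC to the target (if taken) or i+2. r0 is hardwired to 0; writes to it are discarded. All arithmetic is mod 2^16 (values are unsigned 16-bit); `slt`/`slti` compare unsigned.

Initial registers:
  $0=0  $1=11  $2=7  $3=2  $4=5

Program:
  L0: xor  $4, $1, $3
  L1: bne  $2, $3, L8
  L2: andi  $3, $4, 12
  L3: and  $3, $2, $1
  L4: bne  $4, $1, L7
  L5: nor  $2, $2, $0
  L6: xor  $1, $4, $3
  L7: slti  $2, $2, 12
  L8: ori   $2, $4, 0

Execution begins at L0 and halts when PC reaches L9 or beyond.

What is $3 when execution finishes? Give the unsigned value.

PC=0  xor  $4, $1, $3        | $0=0 $1=11 $2=7 $3=2 $4=9
PC=1  bne  $2, $3, L8        | $0=0 $1=11 $2=7 $3=2 $4=9  [TAKEN]
PC=2  andi  $3, $4, 12       | $0=0 $1=11 $2=7 $3=8 $4=9
PC=8  ori   $2, $4, 0        | $0=0 $1=11 $2=9 $3=8 $4=9

8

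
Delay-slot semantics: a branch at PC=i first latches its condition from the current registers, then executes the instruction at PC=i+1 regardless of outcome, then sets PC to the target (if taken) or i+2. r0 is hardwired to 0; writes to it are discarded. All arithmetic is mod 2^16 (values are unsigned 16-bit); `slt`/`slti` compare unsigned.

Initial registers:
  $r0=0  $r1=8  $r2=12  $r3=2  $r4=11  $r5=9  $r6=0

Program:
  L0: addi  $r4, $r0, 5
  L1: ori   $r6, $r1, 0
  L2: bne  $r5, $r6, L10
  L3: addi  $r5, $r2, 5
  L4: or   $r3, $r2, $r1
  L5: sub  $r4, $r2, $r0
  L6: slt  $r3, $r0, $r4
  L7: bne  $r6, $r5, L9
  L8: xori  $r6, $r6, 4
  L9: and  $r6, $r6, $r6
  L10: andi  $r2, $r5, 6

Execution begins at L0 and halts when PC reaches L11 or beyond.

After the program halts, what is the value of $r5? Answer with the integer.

17

[0] addi  $r4, $r0, 5  →  {$r0:0, $r1:8, $r2:12, $r3:2, $r4:5, $r5:9, $r6:0}
[1] ori   $r6, $r1, 0  →  {$r0:0, $r1:8, $r2:12, $r3:2, $r4:5, $r5:9, $r6:8}
[2] bne  $r5, $r6, L10  →  {$r0:0, $r1:8, $r2:12, $r3:2, $r4:5, $r5:9, $r6:8}  ⟨branch taken⟩
[3] addi  $r5, $r2, 5  →  {$r0:0, $r1:8, $r2:12, $r3:2, $r4:5, $r5:17, $r6:8}
[10] andi  $r2, $r5, 6  →  {$r0:0, $r1:8, $r2:0, $r3:2, $r4:5, $r5:17, $r6:8}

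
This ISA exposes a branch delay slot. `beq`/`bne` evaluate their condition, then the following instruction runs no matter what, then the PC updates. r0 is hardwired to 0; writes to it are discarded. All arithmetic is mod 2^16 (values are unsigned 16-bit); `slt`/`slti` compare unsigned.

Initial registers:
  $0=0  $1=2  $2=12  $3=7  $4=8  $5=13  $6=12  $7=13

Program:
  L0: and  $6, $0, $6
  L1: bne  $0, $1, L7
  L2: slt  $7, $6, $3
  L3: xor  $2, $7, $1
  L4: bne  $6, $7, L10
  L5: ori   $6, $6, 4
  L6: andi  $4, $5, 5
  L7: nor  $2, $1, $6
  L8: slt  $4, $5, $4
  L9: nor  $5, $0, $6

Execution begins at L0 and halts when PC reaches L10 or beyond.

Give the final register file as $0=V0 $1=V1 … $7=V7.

#0 and  $6, $0, $6 ; 0/2/12/7/8/13/0/13
#1 bne  $0, $1, L7 ; 0/2/12/7/8/13/0/13 ; →target
#2 slt  $7, $6, $3 ; 0/2/12/7/8/13/0/1
#7 nor  $2, $1, $6 ; 0/2/65533/7/8/13/0/1
#8 slt  $4, $5, $4 ; 0/2/65533/7/0/13/0/1
#9 nor  $5, $0, $6 ; 0/2/65533/7/0/65535/0/1

$0=0 $1=2 $2=65533 $3=7 $4=0 $5=65535 $6=0 $7=1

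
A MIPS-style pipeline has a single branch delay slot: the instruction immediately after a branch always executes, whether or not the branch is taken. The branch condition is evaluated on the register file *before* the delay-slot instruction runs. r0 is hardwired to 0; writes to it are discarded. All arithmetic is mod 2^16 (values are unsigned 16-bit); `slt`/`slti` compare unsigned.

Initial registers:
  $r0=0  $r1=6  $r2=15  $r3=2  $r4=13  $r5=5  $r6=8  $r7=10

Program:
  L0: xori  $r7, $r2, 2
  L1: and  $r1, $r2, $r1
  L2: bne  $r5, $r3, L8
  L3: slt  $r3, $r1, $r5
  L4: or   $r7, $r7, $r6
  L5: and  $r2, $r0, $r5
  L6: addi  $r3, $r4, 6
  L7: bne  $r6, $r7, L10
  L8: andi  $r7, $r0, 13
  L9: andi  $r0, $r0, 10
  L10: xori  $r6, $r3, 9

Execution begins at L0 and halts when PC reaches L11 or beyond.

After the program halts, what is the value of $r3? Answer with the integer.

PC=0  xori  $r7, $r2, 2      | $r0=0 $r1=6 $r2=15 $r3=2 $r4=13 $r5=5 $r6=8 $r7=13
PC=1  and  $r1, $r2, $r1     | $r0=0 $r1=6 $r2=15 $r3=2 $r4=13 $r5=5 $r6=8 $r7=13
PC=2  bne  $r5, $r3, L8      | $r0=0 $r1=6 $r2=15 $r3=2 $r4=13 $r5=5 $r6=8 $r7=13  [TAKEN]
PC=3  slt  $r3, $r1, $r5     | $r0=0 $r1=6 $r2=15 $r3=0 $r4=13 $r5=5 $r6=8 $r7=13
PC=8  andi  $r7, $r0, 13     | $r0=0 $r1=6 $r2=15 $r3=0 $r4=13 $r5=5 $r6=8 $r7=0
PC=9  andi  $r0, $r0, 10     | $r0=0 $r1=6 $r2=15 $r3=0 $r4=13 $r5=5 $r6=8 $r7=0
PC=10 xori  $r6, $r3, 9      | $r0=0 $r1=6 $r2=15 $r3=0 $r4=13 $r5=5 $r6=9 $r7=0

0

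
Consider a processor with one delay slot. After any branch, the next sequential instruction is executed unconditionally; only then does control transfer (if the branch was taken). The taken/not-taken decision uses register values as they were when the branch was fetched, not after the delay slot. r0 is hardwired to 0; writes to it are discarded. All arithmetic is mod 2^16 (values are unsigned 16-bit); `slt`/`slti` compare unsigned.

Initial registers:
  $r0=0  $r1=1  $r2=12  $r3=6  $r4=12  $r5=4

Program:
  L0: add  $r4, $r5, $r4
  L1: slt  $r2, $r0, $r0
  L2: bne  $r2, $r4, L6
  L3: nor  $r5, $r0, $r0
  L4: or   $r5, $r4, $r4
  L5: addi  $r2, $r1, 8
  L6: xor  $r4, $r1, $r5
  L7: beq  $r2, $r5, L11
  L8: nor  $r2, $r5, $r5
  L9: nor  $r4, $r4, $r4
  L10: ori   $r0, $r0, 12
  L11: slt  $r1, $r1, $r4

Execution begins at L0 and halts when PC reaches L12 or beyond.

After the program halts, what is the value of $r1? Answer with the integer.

0

[0] add  $r4, $r5, $r4  →  {$r0:0, $r1:1, $r2:12, $r3:6, $r4:16, $r5:4}
[1] slt  $r2, $r0, $r0  →  {$r0:0, $r1:1, $r2:0, $r3:6, $r4:16, $r5:4}
[2] bne  $r2, $r4, L6  →  {$r0:0, $r1:1, $r2:0, $r3:6, $r4:16, $r5:4}  ⟨branch taken⟩
[3] nor  $r5, $r0, $r0  →  {$r0:0, $r1:1, $r2:0, $r3:6, $r4:16, $r5:65535}
[6] xor  $r4, $r1, $r5  →  {$r0:0, $r1:1, $r2:0, $r3:6, $r4:65534, $r5:65535}
[7] beq  $r2, $r5, L11  →  {$r0:0, $r1:1, $r2:0, $r3:6, $r4:65534, $r5:65535}  ⟨branch fallthrough⟩
[8] nor  $r2, $r5, $r5  →  {$r0:0, $r1:1, $r2:0, $r3:6, $r4:65534, $r5:65535}
[9] nor  $r4, $r4, $r4  →  {$r0:0, $r1:1, $r2:0, $r3:6, $r4:1, $r5:65535}
[10] ori   $r0, $r0, 12  →  {$r0:0, $r1:1, $r2:0, $r3:6, $r4:1, $r5:65535}
[11] slt  $r1, $r1, $r4  →  {$r0:0, $r1:0, $r2:0, $r3:6, $r4:1, $r5:65535}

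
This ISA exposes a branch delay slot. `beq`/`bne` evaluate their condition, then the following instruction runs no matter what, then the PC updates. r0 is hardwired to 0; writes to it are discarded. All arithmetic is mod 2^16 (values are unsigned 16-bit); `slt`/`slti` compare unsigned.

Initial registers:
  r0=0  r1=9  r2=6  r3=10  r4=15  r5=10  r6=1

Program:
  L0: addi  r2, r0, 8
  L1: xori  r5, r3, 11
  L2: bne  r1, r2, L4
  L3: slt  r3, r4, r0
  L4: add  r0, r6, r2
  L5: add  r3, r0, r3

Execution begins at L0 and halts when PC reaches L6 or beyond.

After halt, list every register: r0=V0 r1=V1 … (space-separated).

PC=0  addi  r2, r0, 8        | r0=0 r1=9 r2=8 r3=10 r4=15 r5=10 r6=1
PC=1  xori  r5, r3, 11       | r0=0 r1=9 r2=8 r3=10 r4=15 r5=1 r6=1
PC=2  bne  r1, r2, L4        | r0=0 r1=9 r2=8 r3=10 r4=15 r5=1 r6=1  [TAKEN]
PC=3  slt  r3, r4, r0        | r0=0 r1=9 r2=8 r3=0 r4=15 r5=1 r6=1
PC=4  add  r0, r6, r2        | r0=0 r1=9 r2=8 r3=0 r4=15 r5=1 r6=1
PC=5  add  r3, r0, r3        | r0=0 r1=9 r2=8 r3=0 r4=15 r5=1 r6=1

r0=0 r1=9 r2=8 r3=0 r4=15 r5=1 r6=1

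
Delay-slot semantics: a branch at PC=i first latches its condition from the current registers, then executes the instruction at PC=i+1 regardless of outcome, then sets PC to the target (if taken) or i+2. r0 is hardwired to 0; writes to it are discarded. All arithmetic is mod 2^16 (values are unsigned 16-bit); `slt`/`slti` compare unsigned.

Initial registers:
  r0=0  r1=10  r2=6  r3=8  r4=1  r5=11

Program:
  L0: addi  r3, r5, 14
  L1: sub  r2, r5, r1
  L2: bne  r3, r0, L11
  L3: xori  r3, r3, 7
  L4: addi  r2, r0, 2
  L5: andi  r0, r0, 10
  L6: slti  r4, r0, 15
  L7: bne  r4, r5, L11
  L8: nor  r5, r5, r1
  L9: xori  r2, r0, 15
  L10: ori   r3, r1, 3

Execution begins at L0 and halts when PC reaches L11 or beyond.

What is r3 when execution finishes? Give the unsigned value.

[0] addi  r3, r5, 14  →  {r0:0, r1:10, r2:6, r3:25, r4:1, r5:11}
[1] sub  r2, r5, r1  →  {r0:0, r1:10, r2:1, r3:25, r4:1, r5:11}
[2] bne  r3, r0, L11  →  {r0:0, r1:10, r2:1, r3:25, r4:1, r5:11}  ⟨branch taken⟩
[3] xori  r3, r3, 7  →  {r0:0, r1:10, r2:1, r3:30, r4:1, r5:11}

30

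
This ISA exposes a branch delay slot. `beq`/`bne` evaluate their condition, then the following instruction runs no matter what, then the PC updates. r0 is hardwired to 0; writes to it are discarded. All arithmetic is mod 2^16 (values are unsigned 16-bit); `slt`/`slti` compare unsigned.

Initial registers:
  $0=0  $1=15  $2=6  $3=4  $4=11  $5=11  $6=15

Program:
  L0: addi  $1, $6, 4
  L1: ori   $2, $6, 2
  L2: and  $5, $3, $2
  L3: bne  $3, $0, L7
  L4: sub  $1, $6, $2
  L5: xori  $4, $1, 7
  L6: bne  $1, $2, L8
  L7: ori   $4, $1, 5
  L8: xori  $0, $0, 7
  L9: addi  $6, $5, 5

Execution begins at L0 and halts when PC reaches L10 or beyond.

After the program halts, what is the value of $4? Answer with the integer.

[0] addi  $1, $6, 4  →  {$0:0, $1:19, $2:6, $3:4, $4:11, $5:11, $6:15}
[1] ori   $2, $6, 2  →  {$0:0, $1:19, $2:15, $3:4, $4:11, $5:11, $6:15}
[2] and  $5, $3, $2  →  {$0:0, $1:19, $2:15, $3:4, $4:11, $5:4, $6:15}
[3] bne  $3, $0, L7  →  {$0:0, $1:19, $2:15, $3:4, $4:11, $5:4, $6:15}  ⟨branch taken⟩
[4] sub  $1, $6, $2  →  {$0:0, $1:0, $2:15, $3:4, $4:11, $5:4, $6:15}
[7] ori   $4, $1, 5  →  {$0:0, $1:0, $2:15, $3:4, $4:5, $5:4, $6:15}
[8] xori  $0, $0, 7  →  {$0:0, $1:0, $2:15, $3:4, $4:5, $5:4, $6:15}
[9] addi  $6, $5, 5  →  {$0:0, $1:0, $2:15, $3:4, $4:5, $5:4, $6:9}

5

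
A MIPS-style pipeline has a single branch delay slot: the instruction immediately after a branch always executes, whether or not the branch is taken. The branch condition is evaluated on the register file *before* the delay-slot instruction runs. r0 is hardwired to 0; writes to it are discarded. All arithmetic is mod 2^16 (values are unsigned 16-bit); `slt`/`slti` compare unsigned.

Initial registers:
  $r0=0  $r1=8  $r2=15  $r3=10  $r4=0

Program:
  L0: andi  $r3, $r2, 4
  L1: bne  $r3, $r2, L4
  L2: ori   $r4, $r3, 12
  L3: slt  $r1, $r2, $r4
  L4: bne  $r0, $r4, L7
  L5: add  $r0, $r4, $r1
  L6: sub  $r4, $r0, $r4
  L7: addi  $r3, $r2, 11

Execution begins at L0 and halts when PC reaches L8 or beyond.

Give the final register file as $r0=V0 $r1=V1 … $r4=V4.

  step pc=0: andi  $r3, $r2, 4  regs=(0,8,15,4,0)
  step pc=1: bne  $r3, $r2, L4  cond=T  regs=(0,8,15,4,0)
  step pc=2: ori   $r4, $r3, 12  regs=(0,8,15,4,12)
  step pc=4: bne  $r0, $r4, L7  cond=T  regs=(0,8,15,4,12)
  step pc=5: add  $r0, $r4, $r1  regs=(0,8,15,4,12)
  step pc=7: addi  $r3, $r2, 11  regs=(0,8,15,26,12)

$r0=0 $r1=8 $r2=15 $r3=26 $r4=12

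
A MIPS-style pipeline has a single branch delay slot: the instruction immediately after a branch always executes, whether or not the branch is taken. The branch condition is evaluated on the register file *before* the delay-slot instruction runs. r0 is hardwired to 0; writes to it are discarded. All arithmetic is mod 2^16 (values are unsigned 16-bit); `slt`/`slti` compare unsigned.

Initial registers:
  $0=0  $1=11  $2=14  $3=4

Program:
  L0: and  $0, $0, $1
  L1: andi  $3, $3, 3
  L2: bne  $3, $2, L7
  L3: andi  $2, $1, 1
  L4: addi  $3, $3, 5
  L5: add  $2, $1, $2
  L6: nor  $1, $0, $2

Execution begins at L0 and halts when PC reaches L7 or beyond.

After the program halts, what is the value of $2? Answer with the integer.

1

[0] and  $0, $0, $1  →  {$0:0, $1:11, $2:14, $3:4}
[1] andi  $3, $3, 3  →  {$0:0, $1:11, $2:14, $3:0}
[2] bne  $3, $2, L7  →  {$0:0, $1:11, $2:14, $3:0}  ⟨branch taken⟩
[3] andi  $2, $1, 1  →  {$0:0, $1:11, $2:1, $3:0}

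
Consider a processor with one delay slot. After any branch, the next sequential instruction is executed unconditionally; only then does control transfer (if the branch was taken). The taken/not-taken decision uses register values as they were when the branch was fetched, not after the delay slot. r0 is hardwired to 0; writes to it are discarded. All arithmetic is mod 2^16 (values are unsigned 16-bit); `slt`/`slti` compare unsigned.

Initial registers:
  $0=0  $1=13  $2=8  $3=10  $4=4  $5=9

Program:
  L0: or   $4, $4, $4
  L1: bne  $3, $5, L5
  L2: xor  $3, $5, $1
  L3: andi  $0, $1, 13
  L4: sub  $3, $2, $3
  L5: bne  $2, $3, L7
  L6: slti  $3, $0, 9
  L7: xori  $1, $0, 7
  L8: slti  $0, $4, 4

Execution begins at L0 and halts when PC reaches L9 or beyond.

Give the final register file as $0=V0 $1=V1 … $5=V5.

$0=0 $1=7 $2=8 $3=1 $4=4 $5=9

[0] or   $4, $4, $4  →  {$0:0, $1:13, $2:8, $3:10, $4:4, $5:9}
[1] bne  $3, $5, L5  →  {$0:0, $1:13, $2:8, $3:10, $4:4, $5:9}  ⟨branch taken⟩
[2] xor  $3, $5, $1  →  {$0:0, $1:13, $2:8, $3:4, $4:4, $5:9}
[5] bne  $2, $3, L7  →  {$0:0, $1:13, $2:8, $3:4, $4:4, $5:9}  ⟨branch taken⟩
[6] slti  $3, $0, 9  →  {$0:0, $1:13, $2:8, $3:1, $4:4, $5:9}
[7] xori  $1, $0, 7  →  {$0:0, $1:7, $2:8, $3:1, $4:4, $5:9}
[8] slti  $0, $4, 4  →  {$0:0, $1:7, $2:8, $3:1, $4:4, $5:9}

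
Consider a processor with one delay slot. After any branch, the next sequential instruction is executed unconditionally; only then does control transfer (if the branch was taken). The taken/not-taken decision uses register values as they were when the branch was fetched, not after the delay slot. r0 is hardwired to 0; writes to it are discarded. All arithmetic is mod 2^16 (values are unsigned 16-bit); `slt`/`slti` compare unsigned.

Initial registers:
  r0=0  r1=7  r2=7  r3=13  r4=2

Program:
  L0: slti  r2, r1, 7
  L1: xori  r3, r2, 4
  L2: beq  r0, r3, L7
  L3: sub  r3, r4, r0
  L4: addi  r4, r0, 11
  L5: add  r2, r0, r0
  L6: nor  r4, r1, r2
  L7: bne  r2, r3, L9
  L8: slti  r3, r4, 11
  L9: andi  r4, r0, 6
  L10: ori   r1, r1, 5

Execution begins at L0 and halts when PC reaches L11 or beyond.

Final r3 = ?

0

#0 slti  r2, r1, 7 ; 0/7/0/13/2
#1 xori  r3, r2, 4 ; 0/7/0/4/2
#2 beq  r0, r3, L7 ; 0/7/0/4/2 ; →fallthru
#3 sub  r3, r4, r0 ; 0/7/0/2/2
#4 addi  r4, r0, 11 ; 0/7/0/2/11
#5 add  r2, r0, r0 ; 0/7/0/2/11
#6 nor  r4, r1, r2 ; 0/7/0/2/65528
#7 bne  r2, r3, L9 ; 0/7/0/2/65528 ; →target
#8 slti  r3, r4, 11 ; 0/7/0/0/65528
#9 andi  r4, r0, 6 ; 0/7/0/0/0
#10 ori   r1, r1, 5 ; 0/7/0/0/0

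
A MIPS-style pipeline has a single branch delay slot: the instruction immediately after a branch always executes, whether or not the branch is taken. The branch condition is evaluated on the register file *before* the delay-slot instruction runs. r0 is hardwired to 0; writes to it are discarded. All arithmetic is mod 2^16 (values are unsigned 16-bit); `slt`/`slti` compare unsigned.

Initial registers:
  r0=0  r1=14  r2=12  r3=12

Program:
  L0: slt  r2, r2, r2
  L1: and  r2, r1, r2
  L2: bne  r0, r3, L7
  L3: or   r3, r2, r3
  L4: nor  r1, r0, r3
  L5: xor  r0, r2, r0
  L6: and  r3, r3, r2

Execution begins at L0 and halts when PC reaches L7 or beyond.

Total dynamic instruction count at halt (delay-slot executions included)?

PC=0  slt  r2, r2, r2        | r0=0 r1=14 r2=0 r3=12
PC=1  and  r2, r1, r2        | r0=0 r1=14 r2=0 r3=12
PC=2  bne  r0, r3, L7        | r0=0 r1=14 r2=0 r3=12  [TAKEN]
PC=3  or   r3, r2, r3        | r0=0 r1=14 r2=0 r3=12

4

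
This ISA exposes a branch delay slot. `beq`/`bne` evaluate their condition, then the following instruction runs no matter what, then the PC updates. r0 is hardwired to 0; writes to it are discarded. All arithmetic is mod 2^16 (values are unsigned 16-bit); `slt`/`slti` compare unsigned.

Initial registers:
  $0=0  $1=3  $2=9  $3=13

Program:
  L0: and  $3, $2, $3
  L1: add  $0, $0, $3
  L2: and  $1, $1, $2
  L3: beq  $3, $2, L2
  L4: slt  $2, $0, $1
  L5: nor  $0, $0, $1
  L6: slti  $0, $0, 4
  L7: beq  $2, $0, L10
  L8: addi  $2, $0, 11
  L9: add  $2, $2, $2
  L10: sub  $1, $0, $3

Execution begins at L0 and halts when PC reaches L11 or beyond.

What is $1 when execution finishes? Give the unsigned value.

65527

  step pc=0: and  $3, $2, $3  regs=(0,3,9,9)
  step pc=1: add  $0, $0, $3  regs=(0,3,9,9)
  step pc=2: and  $1, $1, $2  regs=(0,1,9,9)
  step pc=3: beq  $3, $2, L2  cond=T  regs=(0,1,9,9)
  step pc=4: slt  $2, $0, $1  regs=(0,1,1,9)
  step pc=2: and  $1, $1, $2  regs=(0,1,1,9)
  step pc=3: beq  $3, $2, L2  cond=F  regs=(0,1,1,9)
  step pc=4: slt  $2, $0, $1  regs=(0,1,1,9)
  step pc=5: nor  $0, $0, $1  regs=(0,1,1,9)
  step pc=6: slti  $0, $0, 4  regs=(0,1,1,9)
  step pc=7: beq  $2, $0, L10  cond=F  regs=(0,1,1,9)
  step pc=8: addi  $2, $0, 11  regs=(0,1,11,9)
  step pc=9: add  $2, $2, $2  regs=(0,1,22,9)
  step pc=10: sub  $1, $0, $3  regs=(0,65527,22,9)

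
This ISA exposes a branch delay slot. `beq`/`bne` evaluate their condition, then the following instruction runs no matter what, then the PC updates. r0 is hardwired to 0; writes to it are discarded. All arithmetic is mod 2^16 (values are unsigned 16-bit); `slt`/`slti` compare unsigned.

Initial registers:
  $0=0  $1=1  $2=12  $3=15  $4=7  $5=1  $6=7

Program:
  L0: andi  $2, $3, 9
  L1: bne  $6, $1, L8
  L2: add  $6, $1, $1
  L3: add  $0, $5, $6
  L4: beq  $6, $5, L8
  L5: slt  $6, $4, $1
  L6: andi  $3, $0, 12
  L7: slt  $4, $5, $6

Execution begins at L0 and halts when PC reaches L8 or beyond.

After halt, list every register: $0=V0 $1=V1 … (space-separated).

  step pc=0: andi  $2, $3, 9  regs=(0,1,9,15,7,1,7)
  step pc=1: bne  $6, $1, L8  cond=T  regs=(0,1,9,15,7,1,7)
  step pc=2: add  $6, $1, $1  regs=(0,1,9,15,7,1,2)

$0=0 $1=1 $2=9 $3=15 $4=7 $5=1 $6=2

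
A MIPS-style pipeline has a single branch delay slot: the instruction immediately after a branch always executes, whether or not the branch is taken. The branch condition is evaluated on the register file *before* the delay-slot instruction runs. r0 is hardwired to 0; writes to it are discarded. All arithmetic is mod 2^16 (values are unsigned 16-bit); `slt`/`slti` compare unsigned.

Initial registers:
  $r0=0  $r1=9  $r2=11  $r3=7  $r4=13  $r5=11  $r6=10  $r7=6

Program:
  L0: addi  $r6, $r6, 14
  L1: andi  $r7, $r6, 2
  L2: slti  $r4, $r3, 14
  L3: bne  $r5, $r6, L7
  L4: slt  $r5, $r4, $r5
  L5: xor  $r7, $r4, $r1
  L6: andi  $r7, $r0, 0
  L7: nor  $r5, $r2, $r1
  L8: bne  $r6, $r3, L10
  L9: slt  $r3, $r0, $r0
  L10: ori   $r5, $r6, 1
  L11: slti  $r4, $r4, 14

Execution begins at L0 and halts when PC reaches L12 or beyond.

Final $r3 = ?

0

#0 addi  $r6, $r6, 14 ; 0/9/11/7/13/11/24/6
#1 andi  $r7, $r6, 2 ; 0/9/11/7/13/11/24/0
#2 slti  $r4, $r3, 14 ; 0/9/11/7/1/11/24/0
#3 bne  $r5, $r6, L7 ; 0/9/11/7/1/11/24/0 ; →target
#4 slt  $r5, $r4, $r5 ; 0/9/11/7/1/1/24/0
#7 nor  $r5, $r2, $r1 ; 0/9/11/7/1/65524/24/0
#8 bne  $r6, $r3, L10 ; 0/9/11/7/1/65524/24/0 ; →target
#9 slt  $r3, $r0, $r0 ; 0/9/11/0/1/65524/24/0
#10 ori   $r5, $r6, 1 ; 0/9/11/0/1/25/24/0
#11 slti  $r4, $r4, 14 ; 0/9/11/0/1/25/24/0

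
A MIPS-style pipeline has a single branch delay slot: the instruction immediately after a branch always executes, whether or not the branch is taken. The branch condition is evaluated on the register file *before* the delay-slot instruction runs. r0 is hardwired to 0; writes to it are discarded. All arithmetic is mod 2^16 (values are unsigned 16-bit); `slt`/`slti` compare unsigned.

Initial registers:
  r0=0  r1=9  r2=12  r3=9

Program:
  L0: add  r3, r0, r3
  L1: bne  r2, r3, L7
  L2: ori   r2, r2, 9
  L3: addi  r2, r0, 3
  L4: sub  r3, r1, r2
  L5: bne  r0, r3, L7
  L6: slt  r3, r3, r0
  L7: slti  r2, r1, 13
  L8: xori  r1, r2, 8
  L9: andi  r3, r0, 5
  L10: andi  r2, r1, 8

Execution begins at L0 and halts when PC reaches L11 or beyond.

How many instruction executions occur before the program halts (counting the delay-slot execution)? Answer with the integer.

7

#0 add  r3, r0, r3 ; 0/9/12/9
#1 bne  r2, r3, L7 ; 0/9/12/9 ; →target
#2 ori   r2, r2, 9 ; 0/9/13/9
#7 slti  r2, r1, 13 ; 0/9/1/9
#8 xori  r1, r2, 8 ; 0/9/1/9
#9 andi  r3, r0, 5 ; 0/9/1/0
#10 andi  r2, r1, 8 ; 0/9/8/0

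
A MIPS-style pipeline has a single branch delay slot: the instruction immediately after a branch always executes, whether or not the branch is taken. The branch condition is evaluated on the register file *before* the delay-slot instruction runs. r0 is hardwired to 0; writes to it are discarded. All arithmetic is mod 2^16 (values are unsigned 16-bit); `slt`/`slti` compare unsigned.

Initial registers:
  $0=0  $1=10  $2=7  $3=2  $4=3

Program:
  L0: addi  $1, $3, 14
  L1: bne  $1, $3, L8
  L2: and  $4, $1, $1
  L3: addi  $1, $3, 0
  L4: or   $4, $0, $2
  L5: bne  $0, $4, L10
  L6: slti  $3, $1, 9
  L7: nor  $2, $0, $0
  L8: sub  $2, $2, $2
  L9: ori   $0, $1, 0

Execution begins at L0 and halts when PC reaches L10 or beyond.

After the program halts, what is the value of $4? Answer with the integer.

#0 addi  $1, $3, 14 ; 0/16/7/2/3
#1 bne  $1, $3, L8 ; 0/16/7/2/3 ; →target
#2 and  $4, $1, $1 ; 0/16/7/2/16
#8 sub  $2, $2, $2 ; 0/16/0/2/16
#9 ori   $0, $1, 0 ; 0/16/0/2/16

16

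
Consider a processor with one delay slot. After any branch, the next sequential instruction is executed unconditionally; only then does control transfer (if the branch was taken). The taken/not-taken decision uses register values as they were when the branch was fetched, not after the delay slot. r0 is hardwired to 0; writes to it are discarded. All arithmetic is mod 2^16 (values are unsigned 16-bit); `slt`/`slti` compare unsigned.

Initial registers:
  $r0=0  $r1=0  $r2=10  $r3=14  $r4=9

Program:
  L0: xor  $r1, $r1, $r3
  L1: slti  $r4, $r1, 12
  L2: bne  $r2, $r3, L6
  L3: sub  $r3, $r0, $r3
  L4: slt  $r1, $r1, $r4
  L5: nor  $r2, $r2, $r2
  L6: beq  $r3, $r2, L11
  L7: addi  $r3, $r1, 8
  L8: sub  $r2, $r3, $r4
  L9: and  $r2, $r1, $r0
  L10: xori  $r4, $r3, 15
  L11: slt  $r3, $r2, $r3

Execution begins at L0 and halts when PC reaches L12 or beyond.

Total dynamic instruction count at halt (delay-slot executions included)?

[0] xor  $r1, $r1, $r3  →  {$r0:0, $r1:14, $r2:10, $r3:14, $r4:9}
[1] slti  $r4, $r1, 12  →  {$r0:0, $r1:14, $r2:10, $r3:14, $r4:0}
[2] bne  $r2, $r3, L6  →  {$r0:0, $r1:14, $r2:10, $r3:14, $r4:0}  ⟨branch taken⟩
[3] sub  $r3, $r0, $r3  →  {$r0:0, $r1:14, $r2:10, $r3:65522, $r4:0}
[6] beq  $r3, $r2, L11  →  {$r0:0, $r1:14, $r2:10, $r3:65522, $r4:0}  ⟨branch fallthrough⟩
[7] addi  $r3, $r1, 8  →  {$r0:0, $r1:14, $r2:10, $r3:22, $r4:0}
[8] sub  $r2, $r3, $r4  →  {$r0:0, $r1:14, $r2:22, $r3:22, $r4:0}
[9] and  $r2, $r1, $r0  →  {$r0:0, $r1:14, $r2:0, $r3:22, $r4:0}
[10] xori  $r4, $r3, 15  →  {$r0:0, $r1:14, $r2:0, $r3:22, $r4:25}
[11] slt  $r3, $r2, $r3  →  {$r0:0, $r1:14, $r2:0, $r3:1, $r4:25}

10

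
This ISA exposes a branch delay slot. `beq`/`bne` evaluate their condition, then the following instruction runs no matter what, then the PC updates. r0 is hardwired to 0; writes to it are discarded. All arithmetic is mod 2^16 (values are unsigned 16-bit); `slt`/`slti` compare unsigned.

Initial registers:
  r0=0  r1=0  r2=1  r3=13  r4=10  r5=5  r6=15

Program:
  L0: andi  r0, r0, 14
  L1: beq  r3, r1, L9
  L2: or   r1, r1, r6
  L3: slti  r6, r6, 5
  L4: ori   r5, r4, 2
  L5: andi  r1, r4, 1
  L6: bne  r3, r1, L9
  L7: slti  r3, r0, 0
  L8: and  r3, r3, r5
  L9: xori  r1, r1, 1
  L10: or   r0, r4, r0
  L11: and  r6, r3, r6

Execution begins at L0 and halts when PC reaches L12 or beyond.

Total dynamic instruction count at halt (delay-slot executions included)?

  step pc=0: andi  r0, r0, 14  regs=(0,0,1,13,10,5,15)
  step pc=1: beq  r3, r1, L9  cond=F  regs=(0,0,1,13,10,5,15)
  step pc=2: or   r1, r1, r6  regs=(0,15,1,13,10,5,15)
  step pc=3: slti  r6, r6, 5  regs=(0,15,1,13,10,5,0)
  step pc=4: ori   r5, r4, 2  regs=(0,15,1,13,10,10,0)
  step pc=5: andi  r1, r4, 1  regs=(0,0,1,13,10,10,0)
  step pc=6: bne  r3, r1, L9  cond=T  regs=(0,0,1,13,10,10,0)
  step pc=7: slti  r3, r0, 0  regs=(0,0,1,0,10,10,0)
  step pc=9: xori  r1, r1, 1  regs=(0,1,1,0,10,10,0)
  step pc=10: or   r0, r4, r0  regs=(0,1,1,0,10,10,0)
  step pc=11: and  r6, r3, r6  regs=(0,1,1,0,10,10,0)

11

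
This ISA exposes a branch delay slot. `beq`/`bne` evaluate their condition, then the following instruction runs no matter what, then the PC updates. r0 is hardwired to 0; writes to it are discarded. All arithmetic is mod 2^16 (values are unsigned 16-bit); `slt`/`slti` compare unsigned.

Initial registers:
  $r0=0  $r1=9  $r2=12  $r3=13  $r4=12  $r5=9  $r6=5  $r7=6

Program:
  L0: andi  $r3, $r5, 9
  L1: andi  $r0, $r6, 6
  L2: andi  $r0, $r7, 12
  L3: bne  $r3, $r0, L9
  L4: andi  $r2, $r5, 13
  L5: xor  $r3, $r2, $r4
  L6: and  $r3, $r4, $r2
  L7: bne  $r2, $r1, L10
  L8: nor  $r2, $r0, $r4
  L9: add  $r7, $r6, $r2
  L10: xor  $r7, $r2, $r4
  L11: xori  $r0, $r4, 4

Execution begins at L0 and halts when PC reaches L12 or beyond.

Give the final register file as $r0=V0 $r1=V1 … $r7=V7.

  step pc=0: andi  $r3, $r5, 9  regs=(0,9,12,9,12,9,5,6)
  step pc=1: andi  $r0, $r6, 6  regs=(0,9,12,9,12,9,5,6)
  step pc=2: andi  $r0, $r7, 12  regs=(0,9,12,9,12,9,5,6)
  step pc=3: bne  $r3, $r0, L9  cond=T  regs=(0,9,12,9,12,9,5,6)
  step pc=4: andi  $r2, $r5, 13  regs=(0,9,9,9,12,9,5,6)
  step pc=9: add  $r7, $r6, $r2  regs=(0,9,9,9,12,9,5,14)
  step pc=10: xor  $r7, $r2, $r4  regs=(0,9,9,9,12,9,5,5)
  step pc=11: xori  $r0, $r4, 4  regs=(0,9,9,9,12,9,5,5)

$r0=0 $r1=9 $r2=9 $r3=9 $r4=12 $r5=9 $r6=5 $r7=5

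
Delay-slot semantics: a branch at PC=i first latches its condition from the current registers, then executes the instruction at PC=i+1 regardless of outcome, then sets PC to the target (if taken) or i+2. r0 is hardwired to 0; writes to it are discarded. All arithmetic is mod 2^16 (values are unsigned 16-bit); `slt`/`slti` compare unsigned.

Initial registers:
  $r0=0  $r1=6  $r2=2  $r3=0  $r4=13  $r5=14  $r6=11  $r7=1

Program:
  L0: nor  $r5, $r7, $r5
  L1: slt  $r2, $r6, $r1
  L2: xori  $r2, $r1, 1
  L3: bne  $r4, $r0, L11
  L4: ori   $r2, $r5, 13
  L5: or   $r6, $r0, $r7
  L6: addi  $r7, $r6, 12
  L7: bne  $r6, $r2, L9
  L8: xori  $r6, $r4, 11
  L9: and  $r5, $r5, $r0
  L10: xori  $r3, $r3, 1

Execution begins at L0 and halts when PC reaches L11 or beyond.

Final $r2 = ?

#0 nor  $r5, $r7, $r5 ; 0/6/2/0/13/65520/11/1
#1 slt  $r2, $r6, $r1 ; 0/6/0/0/13/65520/11/1
#2 xori  $r2, $r1, 1 ; 0/6/7/0/13/65520/11/1
#3 bne  $r4, $r0, L11 ; 0/6/7/0/13/65520/11/1 ; →target
#4 ori   $r2, $r5, 13 ; 0/6/65533/0/13/65520/11/1

65533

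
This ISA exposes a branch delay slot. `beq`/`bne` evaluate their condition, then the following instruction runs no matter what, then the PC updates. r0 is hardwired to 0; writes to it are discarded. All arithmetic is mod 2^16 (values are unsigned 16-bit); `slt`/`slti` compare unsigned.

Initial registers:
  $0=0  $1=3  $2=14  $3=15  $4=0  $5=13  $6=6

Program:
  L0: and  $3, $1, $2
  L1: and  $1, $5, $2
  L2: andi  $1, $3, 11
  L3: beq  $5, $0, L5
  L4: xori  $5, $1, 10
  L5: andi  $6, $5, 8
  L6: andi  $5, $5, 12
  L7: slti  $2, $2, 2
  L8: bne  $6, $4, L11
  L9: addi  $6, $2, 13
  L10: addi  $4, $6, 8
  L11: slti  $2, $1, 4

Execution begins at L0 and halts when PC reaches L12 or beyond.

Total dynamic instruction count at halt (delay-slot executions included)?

PC=0  and  $3, $1, $2        | $0=0 $1=3 $2=14 $3=2 $4=0 $5=13 $6=6
PC=1  and  $1, $5, $2        | $0=0 $1=12 $2=14 $3=2 $4=0 $5=13 $6=6
PC=2  andi  $1, $3, 11       | $0=0 $1=2 $2=14 $3=2 $4=0 $5=13 $6=6
PC=3  beq  $5, $0, L5        | $0=0 $1=2 $2=14 $3=2 $4=0 $5=13 $6=6  [not taken]
PC=4  xori  $5, $1, 10       | $0=0 $1=2 $2=14 $3=2 $4=0 $5=8 $6=6
PC=5  andi  $6, $5, 8        | $0=0 $1=2 $2=14 $3=2 $4=0 $5=8 $6=8
PC=6  andi  $5, $5, 12       | $0=0 $1=2 $2=14 $3=2 $4=0 $5=8 $6=8
PC=7  slti  $2, $2, 2        | $0=0 $1=2 $2=0 $3=2 $4=0 $5=8 $6=8
PC=8  bne  $6, $4, L11       | $0=0 $1=2 $2=0 $3=2 $4=0 $5=8 $6=8  [TAKEN]
PC=9  addi  $6, $2, 13       | $0=0 $1=2 $2=0 $3=2 $4=0 $5=8 $6=13
PC=11 slti  $2, $1, 4        | $0=0 $1=2 $2=1 $3=2 $4=0 $5=8 $6=13

11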